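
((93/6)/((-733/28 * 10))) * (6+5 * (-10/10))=-217/3665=-0.06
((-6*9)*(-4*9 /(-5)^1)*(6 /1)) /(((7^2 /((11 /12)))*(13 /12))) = -40.28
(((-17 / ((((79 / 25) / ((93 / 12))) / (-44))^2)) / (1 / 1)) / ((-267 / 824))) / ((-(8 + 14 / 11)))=-329365932500 / 4999041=-65885.82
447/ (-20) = -447/ 20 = -22.35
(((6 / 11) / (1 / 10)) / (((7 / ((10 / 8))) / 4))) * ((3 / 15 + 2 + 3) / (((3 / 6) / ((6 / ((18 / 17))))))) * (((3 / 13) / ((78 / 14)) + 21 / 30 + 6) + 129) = 31167.64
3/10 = 0.30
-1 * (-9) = 9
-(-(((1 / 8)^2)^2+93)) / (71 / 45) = 17141805 / 290816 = 58.94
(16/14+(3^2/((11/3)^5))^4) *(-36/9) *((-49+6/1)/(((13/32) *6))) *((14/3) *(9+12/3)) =29622528658267542029875840/6054749954393040082809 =4892.44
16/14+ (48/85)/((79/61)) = 74216/47005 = 1.58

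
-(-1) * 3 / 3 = 1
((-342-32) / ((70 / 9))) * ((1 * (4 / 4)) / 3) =-561 / 35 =-16.03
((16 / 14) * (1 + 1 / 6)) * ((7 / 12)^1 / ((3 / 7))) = 49 / 27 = 1.81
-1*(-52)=52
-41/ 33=-1.24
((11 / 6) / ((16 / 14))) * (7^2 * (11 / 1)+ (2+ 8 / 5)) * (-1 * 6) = -208901 / 40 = -5222.52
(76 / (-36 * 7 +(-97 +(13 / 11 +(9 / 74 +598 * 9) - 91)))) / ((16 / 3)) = 7733 / 2682566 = 0.00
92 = 92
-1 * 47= -47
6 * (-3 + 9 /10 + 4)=57 /5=11.40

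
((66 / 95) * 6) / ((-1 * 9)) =-44 / 95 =-0.46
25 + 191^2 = 36506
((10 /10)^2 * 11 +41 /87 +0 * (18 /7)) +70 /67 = 72956 /5829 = 12.52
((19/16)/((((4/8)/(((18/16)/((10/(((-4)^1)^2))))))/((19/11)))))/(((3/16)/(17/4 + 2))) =5415/22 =246.14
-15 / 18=-5 / 6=-0.83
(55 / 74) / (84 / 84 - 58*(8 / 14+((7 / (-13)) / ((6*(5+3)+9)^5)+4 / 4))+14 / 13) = -3011468745285 / 360876844816582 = -0.01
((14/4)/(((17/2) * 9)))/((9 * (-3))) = -7/4131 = -0.00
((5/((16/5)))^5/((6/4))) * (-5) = -48828125/1572864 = -31.04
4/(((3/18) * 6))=4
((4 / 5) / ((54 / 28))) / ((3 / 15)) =56 / 27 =2.07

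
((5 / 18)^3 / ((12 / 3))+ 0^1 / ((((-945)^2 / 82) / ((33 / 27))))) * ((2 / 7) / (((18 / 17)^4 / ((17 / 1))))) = 177482125 / 8571080448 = 0.02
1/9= 0.11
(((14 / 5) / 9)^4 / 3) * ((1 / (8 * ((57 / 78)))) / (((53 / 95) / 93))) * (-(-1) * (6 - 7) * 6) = -7740824 / 14488875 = -0.53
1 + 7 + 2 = 10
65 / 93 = 0.70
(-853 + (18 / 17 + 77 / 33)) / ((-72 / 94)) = 1018255 / 918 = 1109.21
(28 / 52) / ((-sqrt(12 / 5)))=-7 * sqrt(15) / 78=-0.35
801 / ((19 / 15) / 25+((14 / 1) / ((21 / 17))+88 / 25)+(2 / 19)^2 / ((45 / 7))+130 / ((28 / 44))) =2277142875 / 623133859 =3.65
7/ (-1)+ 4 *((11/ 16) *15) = 137/ 4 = 34.25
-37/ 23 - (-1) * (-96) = -2245/ 23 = -97.61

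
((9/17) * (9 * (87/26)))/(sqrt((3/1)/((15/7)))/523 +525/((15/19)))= 915590459925/38189230010308 - 3685581 * sqrt(35)/267324610072156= 0.02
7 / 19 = 0.37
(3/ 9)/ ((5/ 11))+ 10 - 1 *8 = 41/ 15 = 2.73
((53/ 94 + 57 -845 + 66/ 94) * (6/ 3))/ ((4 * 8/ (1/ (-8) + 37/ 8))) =-665577/ 3008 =-221.27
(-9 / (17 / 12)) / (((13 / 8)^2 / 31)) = -214272 / 2873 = -74.58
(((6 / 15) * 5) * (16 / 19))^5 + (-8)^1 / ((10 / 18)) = -10506968 / 12380495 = -0.85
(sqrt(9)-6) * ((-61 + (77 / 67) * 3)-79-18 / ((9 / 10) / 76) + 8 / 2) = 332163 / 67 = 4957.66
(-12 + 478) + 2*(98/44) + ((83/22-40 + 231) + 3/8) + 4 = 58925/88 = 669.60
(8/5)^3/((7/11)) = 5632/875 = 6.44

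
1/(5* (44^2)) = 1/9680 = 0.00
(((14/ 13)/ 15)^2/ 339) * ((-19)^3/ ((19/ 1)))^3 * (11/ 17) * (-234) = 202861838872/ 1872975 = 108309.96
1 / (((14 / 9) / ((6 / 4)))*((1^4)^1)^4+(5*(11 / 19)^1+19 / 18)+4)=1026 / 9221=0.11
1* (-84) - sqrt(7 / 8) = -84 - sqrt(14) / 4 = -84.94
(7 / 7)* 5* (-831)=-4155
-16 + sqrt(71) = -7.57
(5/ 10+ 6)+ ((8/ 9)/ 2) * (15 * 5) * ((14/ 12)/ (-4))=-3.22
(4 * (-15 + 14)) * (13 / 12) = -4.33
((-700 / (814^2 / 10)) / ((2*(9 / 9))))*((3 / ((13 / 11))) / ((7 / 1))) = -375 / 195767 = -0.00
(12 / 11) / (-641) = -12 / 7051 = -0.00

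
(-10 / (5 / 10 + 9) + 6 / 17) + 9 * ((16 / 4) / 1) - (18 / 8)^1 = 42701 / 1292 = 33.05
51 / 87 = 17 / 29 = 0.59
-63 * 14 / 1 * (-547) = 482454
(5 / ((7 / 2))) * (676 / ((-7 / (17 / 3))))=-114920 / 147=-781.77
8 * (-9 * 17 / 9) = -136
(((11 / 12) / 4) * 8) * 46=253 / 3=84.33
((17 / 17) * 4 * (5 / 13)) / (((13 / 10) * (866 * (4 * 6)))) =25 / 439062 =0.00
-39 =-39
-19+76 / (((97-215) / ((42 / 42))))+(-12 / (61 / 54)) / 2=-89815 / 3599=-24.96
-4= -4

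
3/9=1/3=0.33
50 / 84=25 / 42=0.60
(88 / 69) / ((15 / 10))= 176 / 207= 0.85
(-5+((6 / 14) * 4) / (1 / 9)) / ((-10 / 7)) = -73 / 10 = -7.30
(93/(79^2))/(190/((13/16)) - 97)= 403/3700913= 0.00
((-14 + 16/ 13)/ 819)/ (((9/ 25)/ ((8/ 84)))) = -8300/ 2012283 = -0.00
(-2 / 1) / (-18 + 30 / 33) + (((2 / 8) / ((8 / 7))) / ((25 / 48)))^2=34477 / 117500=0.29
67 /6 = 11.17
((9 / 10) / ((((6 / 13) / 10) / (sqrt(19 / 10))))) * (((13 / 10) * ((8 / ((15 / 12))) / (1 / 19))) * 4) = 154128 * sqrt(190) / 125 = 16996.06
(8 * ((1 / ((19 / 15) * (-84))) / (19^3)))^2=100 / 832194589009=0.00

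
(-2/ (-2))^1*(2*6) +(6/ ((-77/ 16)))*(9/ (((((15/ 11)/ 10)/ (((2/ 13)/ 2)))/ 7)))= -420/ 13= -32.31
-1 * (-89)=89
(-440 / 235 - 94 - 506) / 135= -28288 / 6345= -4.46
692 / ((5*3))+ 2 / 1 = 722 / 15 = 48.13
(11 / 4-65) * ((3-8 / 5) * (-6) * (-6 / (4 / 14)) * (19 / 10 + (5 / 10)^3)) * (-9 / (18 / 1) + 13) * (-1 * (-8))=-8894529 / 4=-2223632.25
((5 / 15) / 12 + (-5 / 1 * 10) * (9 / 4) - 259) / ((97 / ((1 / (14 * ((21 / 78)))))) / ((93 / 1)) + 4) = -125333 / 2676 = -46.84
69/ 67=1.03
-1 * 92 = -92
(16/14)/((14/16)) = 64/49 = 1.31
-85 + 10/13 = -1095/13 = -84.23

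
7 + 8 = 15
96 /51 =32 /17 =1.88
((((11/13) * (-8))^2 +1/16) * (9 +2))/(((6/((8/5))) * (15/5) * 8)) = 1364803/243360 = 5.61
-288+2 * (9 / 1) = -270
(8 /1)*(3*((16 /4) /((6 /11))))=176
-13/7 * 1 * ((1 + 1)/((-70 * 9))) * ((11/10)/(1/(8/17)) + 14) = 16042/187425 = 0.09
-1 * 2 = -2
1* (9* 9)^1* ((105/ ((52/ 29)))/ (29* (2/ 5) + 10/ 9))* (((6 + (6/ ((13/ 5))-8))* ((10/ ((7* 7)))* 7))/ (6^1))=2642625/ 96668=27.34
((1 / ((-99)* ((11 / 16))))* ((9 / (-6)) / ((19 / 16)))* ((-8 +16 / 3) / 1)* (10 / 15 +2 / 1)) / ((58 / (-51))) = 69632 / 600039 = 0.12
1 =1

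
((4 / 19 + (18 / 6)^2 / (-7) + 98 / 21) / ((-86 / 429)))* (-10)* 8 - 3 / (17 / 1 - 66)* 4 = 57387124 / 40033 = 1433.50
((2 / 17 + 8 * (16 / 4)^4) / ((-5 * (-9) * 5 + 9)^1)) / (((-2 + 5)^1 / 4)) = 23212 / 1989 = 11.67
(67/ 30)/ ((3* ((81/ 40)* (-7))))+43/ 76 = 199061/ 387828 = 0.51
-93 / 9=-31 / 3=-10.33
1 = 1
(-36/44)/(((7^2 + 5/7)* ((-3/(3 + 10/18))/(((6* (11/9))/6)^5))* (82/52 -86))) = -0.00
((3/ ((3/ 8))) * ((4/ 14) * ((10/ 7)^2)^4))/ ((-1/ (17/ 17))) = -1600000000/ 40353607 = -39.65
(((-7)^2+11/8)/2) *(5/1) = 2015/16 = 125.94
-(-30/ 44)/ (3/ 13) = 65/ 22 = 2.95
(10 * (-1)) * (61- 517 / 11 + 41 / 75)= -2182 / 15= -145.47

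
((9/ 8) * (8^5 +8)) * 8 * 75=22123800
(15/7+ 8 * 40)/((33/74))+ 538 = 1260.38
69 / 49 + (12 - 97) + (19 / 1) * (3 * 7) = 15455 / 49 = 315.41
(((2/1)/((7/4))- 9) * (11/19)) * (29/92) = -1.43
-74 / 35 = -2.11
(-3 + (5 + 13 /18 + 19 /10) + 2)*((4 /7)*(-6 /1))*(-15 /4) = 85.14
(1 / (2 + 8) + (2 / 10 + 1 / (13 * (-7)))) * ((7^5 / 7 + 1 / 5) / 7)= 1578789 / 15925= 99.14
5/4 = 1.25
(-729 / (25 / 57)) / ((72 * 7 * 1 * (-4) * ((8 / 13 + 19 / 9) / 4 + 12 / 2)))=540189 / 4377800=0.12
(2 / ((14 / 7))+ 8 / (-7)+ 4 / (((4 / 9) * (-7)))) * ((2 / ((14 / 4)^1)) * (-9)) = 360 / 49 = 7.35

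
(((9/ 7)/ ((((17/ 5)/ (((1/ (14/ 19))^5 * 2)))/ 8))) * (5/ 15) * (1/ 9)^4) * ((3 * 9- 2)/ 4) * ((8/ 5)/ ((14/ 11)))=680927225/ 61237010394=0.01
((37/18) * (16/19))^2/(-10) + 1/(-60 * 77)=-13502611/45031140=-0.30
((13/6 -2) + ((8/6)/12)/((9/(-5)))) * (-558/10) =-527/90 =-5.86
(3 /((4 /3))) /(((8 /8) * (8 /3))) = 27 /32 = 0.84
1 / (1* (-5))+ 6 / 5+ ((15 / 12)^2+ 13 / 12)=175 / 48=3.65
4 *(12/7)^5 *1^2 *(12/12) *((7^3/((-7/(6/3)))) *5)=-29018.31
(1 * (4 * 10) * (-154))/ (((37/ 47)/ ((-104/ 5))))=6022016/ 37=162757.19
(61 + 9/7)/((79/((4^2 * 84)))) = 83712/79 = 1059.65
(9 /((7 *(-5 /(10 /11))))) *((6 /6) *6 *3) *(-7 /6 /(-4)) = -1.23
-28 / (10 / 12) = -168 / 5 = -33.60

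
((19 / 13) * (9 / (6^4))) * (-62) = -589 / 936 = -0.63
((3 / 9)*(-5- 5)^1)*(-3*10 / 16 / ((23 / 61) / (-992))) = -378200 / 23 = -16443.48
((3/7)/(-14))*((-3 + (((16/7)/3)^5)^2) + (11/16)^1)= 599563410149021/8718017791273056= 0.07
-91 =-91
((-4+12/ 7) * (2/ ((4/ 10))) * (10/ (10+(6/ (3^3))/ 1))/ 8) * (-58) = 13050/ 161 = 81.06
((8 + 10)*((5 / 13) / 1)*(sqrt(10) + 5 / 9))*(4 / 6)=100 / 39 + 60*sqrt(10) / 13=17.16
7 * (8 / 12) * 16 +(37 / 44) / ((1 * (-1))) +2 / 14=68347 / 924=73.97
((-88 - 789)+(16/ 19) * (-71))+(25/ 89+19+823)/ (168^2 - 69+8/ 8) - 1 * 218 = -54980176547/ 47611796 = -1154.76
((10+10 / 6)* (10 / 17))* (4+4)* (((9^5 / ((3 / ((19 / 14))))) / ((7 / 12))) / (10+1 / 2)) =199454400 / 833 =239441.06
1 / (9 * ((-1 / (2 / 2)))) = -1 / 9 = -0.11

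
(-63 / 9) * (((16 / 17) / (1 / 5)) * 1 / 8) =-70 / 17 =-4.12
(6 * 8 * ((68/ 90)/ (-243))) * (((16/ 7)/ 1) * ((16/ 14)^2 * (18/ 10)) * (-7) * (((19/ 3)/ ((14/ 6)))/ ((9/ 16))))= 27.09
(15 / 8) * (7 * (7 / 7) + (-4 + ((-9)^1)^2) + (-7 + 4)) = 151.88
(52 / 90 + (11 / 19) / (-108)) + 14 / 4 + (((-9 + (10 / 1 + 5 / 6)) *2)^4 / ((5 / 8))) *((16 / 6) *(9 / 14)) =35899393 / 71820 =499.85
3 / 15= 1 / 5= 0.20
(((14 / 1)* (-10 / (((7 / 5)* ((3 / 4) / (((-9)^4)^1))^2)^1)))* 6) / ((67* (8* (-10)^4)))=-8566.51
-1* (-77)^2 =-5929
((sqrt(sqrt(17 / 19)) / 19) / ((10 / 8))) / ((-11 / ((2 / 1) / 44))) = -2*17^(1 / 4)*19^(3 / 4) / 218405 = -0.00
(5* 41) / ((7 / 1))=205 / 7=29.29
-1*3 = -3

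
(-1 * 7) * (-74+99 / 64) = 32459 / 64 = 507.17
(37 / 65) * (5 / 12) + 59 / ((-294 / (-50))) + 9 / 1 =49103 / 2548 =19.27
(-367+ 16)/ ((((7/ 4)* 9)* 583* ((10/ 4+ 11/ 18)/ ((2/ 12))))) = -117/ 57134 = -0.00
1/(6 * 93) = 1/558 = 0.00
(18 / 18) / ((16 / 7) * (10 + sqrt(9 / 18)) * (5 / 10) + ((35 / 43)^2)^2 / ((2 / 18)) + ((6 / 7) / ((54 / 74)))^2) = 3085667940829956542109 / 51591422448866428041673 -105213578933278700892 * sqrt(2) / 51591422448866428041673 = 0.06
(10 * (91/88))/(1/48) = 5460/11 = 496.36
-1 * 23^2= -529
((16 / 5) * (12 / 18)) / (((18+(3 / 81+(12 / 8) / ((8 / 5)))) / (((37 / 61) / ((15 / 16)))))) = 909312 / 12500425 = 0.07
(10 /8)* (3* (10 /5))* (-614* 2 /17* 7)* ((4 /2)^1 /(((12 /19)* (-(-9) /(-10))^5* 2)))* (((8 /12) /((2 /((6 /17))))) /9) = 20415500000 /153586449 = 132.93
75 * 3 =225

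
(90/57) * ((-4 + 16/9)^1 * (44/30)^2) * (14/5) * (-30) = 108416/171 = 634.01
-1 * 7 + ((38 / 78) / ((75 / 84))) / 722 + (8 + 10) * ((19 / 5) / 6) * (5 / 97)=-11521192 / 1796925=-6.41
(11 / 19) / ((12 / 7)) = 77 / 228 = 0.34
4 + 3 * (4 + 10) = 46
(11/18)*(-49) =-539/18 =-29.94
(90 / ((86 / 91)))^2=9069.24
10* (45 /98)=225 /49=4.59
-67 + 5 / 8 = -531 / 8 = -66.38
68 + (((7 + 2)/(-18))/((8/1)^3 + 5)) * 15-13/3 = 197449/3102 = 63.65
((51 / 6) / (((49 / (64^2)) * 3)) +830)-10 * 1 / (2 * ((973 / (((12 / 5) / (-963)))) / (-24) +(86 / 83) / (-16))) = 6775805423458 / 6351266271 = 1066.84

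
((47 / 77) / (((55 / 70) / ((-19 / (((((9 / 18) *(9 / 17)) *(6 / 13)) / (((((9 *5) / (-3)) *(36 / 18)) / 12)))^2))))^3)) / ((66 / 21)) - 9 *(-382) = -201291965981972570516885363 / 998311314783024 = -201632459735.99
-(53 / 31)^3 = -148877 / 29791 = -5.00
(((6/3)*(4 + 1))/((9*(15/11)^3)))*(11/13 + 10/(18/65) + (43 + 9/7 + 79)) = 349358218/4975425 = 70.22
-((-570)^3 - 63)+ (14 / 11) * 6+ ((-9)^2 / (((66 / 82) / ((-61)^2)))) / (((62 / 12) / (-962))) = 39375120603 / 341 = 115469561.89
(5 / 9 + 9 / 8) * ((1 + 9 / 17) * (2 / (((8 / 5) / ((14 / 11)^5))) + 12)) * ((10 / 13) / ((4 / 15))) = 16280575 / 135762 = 119.92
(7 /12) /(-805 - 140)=-1 /1620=-0.00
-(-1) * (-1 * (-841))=841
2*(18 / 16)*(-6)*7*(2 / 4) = -189 / 4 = -47.25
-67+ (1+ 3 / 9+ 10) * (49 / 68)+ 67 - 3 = 31 / 6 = 5.17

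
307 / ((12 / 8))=614 / 3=204.67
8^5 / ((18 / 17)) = 278528 / 9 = 30947.56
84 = 84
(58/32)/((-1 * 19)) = -29/304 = -0.10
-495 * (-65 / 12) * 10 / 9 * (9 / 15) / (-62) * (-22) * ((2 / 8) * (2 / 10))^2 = 1573 / 992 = 1.59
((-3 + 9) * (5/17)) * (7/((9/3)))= 70/17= 4.12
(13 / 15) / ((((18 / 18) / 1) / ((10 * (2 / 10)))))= 26 / 15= 1.73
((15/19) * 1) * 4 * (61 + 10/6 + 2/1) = 3880/19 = 204.21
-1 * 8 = -8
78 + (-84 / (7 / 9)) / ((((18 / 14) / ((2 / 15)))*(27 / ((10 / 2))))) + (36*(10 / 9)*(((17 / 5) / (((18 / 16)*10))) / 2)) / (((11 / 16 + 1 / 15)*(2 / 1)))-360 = -1368686 / 4887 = -280.07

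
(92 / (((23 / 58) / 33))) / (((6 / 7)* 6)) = 4466 / 3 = 1488.67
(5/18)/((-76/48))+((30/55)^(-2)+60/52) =38587/8892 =4.34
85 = 85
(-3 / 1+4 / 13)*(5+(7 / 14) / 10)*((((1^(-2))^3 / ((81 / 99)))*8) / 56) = -1111 / 468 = -2.37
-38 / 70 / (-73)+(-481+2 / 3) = -3681698 / 7665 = -480.33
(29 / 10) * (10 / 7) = 29 / 7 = 4.14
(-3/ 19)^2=9/ 361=0.02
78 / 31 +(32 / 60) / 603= 705758 / 280395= 2.52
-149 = -149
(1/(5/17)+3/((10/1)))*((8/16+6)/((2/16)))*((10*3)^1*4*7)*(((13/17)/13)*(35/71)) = 5656560/1207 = 4686.46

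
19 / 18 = 1.06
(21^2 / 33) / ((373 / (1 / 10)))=147 / 41030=0.00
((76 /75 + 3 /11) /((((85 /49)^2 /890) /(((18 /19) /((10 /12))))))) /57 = 5441376696 /717261875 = 7.59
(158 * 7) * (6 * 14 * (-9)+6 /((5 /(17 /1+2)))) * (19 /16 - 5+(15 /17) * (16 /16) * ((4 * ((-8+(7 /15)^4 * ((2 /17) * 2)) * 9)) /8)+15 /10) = 19939504007969 /722500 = 27597929.42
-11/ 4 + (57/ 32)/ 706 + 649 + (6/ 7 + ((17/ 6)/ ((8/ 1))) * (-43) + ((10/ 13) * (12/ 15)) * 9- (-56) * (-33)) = -7466398987/ 6167616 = -1210.58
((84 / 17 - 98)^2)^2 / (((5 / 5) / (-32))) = -200436077445632 / 83521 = -2399828515.53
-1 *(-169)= 169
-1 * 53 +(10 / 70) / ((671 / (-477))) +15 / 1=-178963 / 4697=-38.10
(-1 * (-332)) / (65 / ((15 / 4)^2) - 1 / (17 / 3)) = 253980 / 3401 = 74.68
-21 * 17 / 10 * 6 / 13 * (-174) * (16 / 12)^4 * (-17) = -30037504 / 195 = -154038.48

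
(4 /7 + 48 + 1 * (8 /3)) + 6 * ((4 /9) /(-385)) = 19724 /385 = 51.23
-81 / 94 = -0.86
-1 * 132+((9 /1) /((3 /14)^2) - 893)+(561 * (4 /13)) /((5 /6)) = -40421 /65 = -621.86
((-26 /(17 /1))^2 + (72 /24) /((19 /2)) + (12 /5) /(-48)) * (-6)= -858207 /54910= -15.63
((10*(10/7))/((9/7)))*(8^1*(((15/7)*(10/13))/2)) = 20000/273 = 73.26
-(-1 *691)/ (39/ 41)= 28331/ 39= 726.44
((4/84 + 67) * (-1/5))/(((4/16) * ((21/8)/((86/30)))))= -58.58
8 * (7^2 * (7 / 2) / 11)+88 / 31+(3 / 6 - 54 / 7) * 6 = 201177 / 2387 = 84.28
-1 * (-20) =20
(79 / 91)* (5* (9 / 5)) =711 / 91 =7.81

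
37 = 37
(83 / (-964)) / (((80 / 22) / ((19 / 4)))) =-17347 / 154240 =-0.11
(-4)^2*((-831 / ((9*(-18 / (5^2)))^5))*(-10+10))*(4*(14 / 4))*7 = 0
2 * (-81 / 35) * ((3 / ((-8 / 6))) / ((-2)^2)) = 2.60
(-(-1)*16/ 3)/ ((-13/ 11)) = -176/ 39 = -4.51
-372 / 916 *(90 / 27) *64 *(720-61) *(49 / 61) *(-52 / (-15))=-6662795776 / 41907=-158990.04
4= 4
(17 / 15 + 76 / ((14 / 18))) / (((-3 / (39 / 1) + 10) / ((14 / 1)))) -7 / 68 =18336527 / 131580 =139.36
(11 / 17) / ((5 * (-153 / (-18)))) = 22 / 1445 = 0.02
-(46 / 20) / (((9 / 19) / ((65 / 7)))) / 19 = -299 / 126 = -2.37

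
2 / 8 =0.25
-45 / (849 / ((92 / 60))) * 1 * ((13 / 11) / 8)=-299 / 24904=-0.01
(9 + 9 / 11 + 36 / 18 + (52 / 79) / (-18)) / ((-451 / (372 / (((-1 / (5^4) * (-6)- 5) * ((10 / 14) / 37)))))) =369912088000 / 3667186083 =100.87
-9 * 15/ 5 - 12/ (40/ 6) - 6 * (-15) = 306/ 5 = 61.20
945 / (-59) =-945 / 59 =-16.02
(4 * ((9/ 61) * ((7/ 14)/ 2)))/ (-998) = -9/ 60878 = -0.00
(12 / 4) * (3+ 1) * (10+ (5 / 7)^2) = 6180 / 49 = 126.12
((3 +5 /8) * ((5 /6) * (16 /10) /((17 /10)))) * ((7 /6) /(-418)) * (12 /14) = -145 /21318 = -0.01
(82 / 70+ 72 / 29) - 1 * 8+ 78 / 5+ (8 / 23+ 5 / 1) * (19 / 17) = 6838448 / 396865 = 17.23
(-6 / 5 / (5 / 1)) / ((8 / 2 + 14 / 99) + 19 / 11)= -594 / 14525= -0.04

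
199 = 199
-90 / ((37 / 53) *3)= -1590 / 37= -42.97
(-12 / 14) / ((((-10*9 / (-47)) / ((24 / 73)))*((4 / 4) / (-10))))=752 / 511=1.47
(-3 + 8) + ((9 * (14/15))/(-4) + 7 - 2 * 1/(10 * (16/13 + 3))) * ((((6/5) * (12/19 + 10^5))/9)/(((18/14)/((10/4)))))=17749667473/141075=125817.24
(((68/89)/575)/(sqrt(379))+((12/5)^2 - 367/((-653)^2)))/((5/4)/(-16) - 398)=-3929198144/271590552325 - 4352 * sqrt(379)/494134695025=-0.01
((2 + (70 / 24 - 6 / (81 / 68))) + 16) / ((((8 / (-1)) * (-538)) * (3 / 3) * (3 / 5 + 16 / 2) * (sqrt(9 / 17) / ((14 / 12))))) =60025 * sqrt(17) / 359779968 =0.00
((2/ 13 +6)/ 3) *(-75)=-2000/ 13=-153.85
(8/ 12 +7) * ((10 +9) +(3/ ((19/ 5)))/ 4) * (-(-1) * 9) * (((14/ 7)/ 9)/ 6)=49.06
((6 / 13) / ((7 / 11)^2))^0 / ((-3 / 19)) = -19 / 3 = -6.33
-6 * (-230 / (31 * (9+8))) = 1380 / 527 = 2.62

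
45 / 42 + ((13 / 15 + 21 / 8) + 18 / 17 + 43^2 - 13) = 26298361 / 14280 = 1841.62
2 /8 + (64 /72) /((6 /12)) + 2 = 145 /36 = 4.03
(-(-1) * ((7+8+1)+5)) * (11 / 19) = 12.16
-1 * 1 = -1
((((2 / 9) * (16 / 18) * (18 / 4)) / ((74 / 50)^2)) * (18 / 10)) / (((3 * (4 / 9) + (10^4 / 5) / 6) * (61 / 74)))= 1500 / 566507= 0.00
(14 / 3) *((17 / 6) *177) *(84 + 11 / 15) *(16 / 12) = 35694764 / 135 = 264405.66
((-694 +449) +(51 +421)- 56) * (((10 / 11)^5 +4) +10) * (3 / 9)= 833.39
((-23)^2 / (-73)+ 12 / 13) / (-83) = 6001 / 78767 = 0.08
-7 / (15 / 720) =-336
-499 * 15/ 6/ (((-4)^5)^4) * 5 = -12475/ 2199023255552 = -0.00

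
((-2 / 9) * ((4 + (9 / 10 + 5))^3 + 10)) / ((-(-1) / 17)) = -16665083 / 4500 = -3703.35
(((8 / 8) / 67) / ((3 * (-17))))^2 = 1 / 11675889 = 0.00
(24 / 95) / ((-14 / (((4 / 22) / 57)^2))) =-0.00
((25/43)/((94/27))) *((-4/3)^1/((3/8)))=-1200/2021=-0.59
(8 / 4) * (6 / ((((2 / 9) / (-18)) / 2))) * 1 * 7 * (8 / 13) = -108864 / 13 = -8374.15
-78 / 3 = -26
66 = 66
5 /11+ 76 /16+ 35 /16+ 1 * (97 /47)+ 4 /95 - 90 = -63261707 /785840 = -80.50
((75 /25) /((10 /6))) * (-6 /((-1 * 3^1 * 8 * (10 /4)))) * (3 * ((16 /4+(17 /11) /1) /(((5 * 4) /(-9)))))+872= 9577177 /11000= 870.65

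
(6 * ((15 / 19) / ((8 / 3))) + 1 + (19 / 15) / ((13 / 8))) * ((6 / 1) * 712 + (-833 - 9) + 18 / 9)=1159334 / 95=12203.52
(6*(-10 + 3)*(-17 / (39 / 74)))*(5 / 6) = 44030 / 39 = 1128.97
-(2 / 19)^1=-2 / 19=-0.11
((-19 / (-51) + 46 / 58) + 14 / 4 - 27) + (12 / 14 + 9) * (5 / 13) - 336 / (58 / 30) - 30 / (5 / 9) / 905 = -1616166053 / 8400210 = -192.40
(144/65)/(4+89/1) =48/2015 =0.02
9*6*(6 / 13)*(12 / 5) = 3888 / 65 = 59.82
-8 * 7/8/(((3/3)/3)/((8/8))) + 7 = -14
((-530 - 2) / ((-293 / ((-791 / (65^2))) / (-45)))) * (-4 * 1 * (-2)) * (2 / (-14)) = -17.48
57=57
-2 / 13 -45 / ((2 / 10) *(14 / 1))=-2953 / 182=-16.23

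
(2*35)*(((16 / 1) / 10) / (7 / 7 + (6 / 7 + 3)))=392 / 17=23.06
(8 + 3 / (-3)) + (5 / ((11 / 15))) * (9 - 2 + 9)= 1277 / 11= 116.09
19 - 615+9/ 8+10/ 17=-80823/ 136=-594.29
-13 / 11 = -1.18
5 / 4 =1.25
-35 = -35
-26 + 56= 30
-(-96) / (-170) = -48 / 85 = -0.56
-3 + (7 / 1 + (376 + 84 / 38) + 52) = 8250 / 19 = 434.21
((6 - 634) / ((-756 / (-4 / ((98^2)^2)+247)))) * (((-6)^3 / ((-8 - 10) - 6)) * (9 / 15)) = 894212871759 / 807072140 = 1107.97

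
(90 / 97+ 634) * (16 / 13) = 985408 / 1261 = 781.45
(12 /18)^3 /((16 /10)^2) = 25 /216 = 0.12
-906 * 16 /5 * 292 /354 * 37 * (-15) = 78307392 /59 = 1327243.93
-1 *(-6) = 6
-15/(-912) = 5/304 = 0.02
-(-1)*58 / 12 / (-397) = -29 / 2382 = -0.01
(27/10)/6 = 9/20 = 0.45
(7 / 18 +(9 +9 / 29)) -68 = -58.30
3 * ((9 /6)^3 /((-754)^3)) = -0.00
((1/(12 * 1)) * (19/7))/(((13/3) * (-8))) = -19/2912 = -0.01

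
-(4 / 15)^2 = -16 / 225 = -0.07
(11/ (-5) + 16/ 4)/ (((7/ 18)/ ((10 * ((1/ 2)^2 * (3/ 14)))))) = 243/ 98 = 2.48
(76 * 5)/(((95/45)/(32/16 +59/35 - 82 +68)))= -12996/7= -1856.57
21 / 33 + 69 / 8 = 815 / 88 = 9.26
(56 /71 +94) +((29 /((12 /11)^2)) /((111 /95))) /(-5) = 102838679 /1134864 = 90.62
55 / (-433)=-55 / 433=-0.13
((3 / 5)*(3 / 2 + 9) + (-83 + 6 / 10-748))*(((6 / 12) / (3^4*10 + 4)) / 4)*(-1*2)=8241 / 32560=0.25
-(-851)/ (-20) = -851/ 20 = -42.55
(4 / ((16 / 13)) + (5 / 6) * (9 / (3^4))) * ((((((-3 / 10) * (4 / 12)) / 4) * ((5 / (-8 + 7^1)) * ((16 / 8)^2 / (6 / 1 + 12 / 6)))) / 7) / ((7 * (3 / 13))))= 4693 / 254016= 0.02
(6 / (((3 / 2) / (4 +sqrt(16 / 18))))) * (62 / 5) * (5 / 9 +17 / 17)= 6944 * sqrt(2) / 135 +13888 / 45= 381.37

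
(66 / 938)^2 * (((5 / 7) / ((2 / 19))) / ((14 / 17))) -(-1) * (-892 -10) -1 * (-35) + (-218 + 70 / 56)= -11680314270 / 10778089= -1083.71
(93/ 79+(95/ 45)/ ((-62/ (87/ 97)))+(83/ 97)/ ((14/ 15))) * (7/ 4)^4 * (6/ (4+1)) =23.22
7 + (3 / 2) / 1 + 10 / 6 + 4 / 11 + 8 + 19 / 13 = 19.99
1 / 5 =0.20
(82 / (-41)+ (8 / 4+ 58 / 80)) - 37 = -1451 / 40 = -36.28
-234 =-234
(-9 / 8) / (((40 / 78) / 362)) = -63531 / 80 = -794.14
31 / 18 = 1.72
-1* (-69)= 69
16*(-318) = -5088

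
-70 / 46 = -35 / 23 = -1.52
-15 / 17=-0.88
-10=-10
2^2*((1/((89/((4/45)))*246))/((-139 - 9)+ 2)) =-4/35960895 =-0.00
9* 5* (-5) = -225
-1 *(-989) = 989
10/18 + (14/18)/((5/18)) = 151/45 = 3.36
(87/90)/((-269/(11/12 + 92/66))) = -1769/213048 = -0.01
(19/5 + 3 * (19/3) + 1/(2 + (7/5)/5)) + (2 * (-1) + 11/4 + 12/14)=198269/7980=24.85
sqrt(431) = 20.76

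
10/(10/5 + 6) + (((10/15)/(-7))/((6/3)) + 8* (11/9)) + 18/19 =57109/4788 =11.93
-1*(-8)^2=-64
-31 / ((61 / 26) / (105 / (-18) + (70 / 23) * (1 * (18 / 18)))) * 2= 310310 / 4209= 73.73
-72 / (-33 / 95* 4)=570 / 11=51.82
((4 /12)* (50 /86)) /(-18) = -0.01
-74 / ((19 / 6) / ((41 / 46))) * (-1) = 9102 / 437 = 20.83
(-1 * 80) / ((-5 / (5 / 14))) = 40 / 7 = 5.71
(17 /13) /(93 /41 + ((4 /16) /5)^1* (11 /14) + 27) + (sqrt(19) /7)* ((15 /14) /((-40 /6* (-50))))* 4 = 9* sqrt(19) /4900 + 195160 /4373863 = 0.05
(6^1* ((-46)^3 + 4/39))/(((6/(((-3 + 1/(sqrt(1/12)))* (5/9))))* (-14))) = -1355750/117 + 2711500* sqrt(3)/351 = 1792.61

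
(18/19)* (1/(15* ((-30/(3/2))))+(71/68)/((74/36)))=0.48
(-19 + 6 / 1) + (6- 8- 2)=-17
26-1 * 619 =-593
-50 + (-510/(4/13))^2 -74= 10988729/4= 2747182.25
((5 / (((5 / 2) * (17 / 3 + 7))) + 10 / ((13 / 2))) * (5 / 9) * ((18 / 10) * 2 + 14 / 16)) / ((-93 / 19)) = -75001 / 87048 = -0.86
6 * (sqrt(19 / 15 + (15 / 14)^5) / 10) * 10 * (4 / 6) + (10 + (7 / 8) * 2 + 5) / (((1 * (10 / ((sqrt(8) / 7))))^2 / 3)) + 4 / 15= 2563 / 7350 + sqrt(4537949010) / 10290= 6.90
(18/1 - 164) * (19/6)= -1387/3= -462.33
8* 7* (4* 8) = 1792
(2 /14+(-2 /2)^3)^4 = 1296 /2401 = 0.54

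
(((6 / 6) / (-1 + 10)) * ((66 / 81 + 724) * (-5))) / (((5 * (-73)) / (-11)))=-12.14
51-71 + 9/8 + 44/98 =-7223/392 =-18.43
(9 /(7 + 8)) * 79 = 47.40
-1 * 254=-254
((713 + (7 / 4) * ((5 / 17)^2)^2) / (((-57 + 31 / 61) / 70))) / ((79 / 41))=-20851385581845 / 45474511828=-458.53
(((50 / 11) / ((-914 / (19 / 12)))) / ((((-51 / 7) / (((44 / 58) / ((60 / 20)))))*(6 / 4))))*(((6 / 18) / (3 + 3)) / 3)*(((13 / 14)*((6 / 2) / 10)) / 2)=1235 / 2627910864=0.00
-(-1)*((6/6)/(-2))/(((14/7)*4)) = -1/16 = -0.06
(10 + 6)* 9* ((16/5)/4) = 576/5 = 115.20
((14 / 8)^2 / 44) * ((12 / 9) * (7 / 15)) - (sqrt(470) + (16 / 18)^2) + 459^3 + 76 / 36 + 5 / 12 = 6892959958067 / 71280 - sqrt(470) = 96702559.10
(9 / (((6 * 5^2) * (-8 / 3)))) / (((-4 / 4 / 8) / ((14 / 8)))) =63 / 200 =0.32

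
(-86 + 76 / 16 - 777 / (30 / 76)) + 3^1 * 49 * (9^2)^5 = 10251146097947 / 20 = 512557304897.35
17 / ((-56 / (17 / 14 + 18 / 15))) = -2873 / 3920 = -0.73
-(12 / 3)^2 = -16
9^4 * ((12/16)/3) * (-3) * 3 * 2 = -59049/2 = -29524.50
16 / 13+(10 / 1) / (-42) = 271 / 273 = 0.99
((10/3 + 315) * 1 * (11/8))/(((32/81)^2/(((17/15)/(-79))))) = -26037693/647168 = -40.23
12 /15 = 4 /5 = 0.80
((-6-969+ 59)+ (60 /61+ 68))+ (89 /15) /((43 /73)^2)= -1404080839 /1691835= -829.92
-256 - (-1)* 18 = -238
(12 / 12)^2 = 1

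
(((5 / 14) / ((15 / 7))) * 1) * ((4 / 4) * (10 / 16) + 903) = 7229 / 48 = 150.60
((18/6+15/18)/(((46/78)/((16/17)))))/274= 52/2329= 0.02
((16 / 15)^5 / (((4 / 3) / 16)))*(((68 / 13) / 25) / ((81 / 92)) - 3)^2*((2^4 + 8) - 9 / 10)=853918514931564544 / 292361748046875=2920.76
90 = 90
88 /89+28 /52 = 1767 /1157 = 1.53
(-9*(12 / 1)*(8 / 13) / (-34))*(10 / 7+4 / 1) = 16416 / 1547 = 10.61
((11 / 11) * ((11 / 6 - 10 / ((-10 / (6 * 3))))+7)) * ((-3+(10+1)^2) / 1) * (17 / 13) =161483 / 39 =4140.59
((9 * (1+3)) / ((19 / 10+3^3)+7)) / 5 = 72 / 359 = 0.20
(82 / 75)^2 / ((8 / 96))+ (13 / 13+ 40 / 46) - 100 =-3613267 / 43125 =-83.79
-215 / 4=-53.75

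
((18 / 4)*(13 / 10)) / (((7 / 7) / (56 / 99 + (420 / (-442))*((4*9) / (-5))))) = 40516 / 935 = 43.33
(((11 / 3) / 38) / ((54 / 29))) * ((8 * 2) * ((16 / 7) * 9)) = 20416 / 1197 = 17.06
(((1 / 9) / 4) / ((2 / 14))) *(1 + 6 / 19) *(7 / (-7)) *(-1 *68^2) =202300 / 171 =1183.04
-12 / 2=-6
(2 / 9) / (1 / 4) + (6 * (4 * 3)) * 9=5840 / 9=648.89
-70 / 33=-2.12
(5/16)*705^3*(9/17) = 15768118125/272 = 57971022.52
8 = 8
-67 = -67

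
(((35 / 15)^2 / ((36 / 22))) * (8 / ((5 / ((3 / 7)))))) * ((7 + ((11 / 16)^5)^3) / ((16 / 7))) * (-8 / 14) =-207248779697378508397 / 51881467707308113920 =-3.99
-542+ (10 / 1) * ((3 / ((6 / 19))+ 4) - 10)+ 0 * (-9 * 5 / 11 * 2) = -507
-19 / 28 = -0.68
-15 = -15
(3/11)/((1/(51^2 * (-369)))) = -2879307/11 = -261755.18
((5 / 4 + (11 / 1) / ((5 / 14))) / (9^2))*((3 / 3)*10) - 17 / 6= 91 / 81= 1.12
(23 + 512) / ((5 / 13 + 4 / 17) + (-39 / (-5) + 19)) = 591175 / 30299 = 19.51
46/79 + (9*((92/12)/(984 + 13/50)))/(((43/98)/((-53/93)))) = 2545767834/5182473391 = 0.49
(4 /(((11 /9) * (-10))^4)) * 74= 242757 /18301250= 0.01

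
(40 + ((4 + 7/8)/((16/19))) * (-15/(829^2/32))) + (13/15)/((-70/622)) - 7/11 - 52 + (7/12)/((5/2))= -319220284007/15875267100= -20.11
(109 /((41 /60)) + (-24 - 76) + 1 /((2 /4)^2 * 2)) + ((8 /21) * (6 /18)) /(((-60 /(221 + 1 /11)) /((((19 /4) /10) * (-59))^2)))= -3260288606 /10654875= -305.99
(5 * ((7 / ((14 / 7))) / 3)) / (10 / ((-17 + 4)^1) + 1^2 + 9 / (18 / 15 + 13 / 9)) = 54145 / 33732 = 1.61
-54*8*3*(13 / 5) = -16848 / 5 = -3369.60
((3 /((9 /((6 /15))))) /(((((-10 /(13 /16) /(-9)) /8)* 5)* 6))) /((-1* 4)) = -13 /2000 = -0.01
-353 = -353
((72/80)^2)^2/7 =6561/70000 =0.09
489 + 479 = 968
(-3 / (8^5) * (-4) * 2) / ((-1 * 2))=-3 / 8192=-0.00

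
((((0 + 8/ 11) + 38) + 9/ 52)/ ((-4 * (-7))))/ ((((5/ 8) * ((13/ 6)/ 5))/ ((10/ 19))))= 667530/ 247247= 2.70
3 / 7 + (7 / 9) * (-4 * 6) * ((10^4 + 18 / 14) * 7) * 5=-137217631 / 21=-6534172.90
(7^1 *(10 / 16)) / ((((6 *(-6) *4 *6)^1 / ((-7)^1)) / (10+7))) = 4165 / 6912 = 0.60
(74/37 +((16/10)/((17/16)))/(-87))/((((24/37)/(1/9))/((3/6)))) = 271247/1597320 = 0.17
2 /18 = 1 /9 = 0.11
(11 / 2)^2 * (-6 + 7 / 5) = -2783 / 20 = -139.15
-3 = -3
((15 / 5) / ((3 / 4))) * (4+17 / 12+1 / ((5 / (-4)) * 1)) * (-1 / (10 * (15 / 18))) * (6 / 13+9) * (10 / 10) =-34071 / 1625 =-20.97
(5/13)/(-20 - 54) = -5/962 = -0.01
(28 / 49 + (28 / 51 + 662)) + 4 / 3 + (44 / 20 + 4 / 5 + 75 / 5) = 81212 / 119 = 682.45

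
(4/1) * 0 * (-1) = 0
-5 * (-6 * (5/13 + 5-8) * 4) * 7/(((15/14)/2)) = -4100.92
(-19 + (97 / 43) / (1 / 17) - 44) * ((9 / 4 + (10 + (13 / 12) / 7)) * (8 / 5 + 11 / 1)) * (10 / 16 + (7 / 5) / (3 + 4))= -2733687 / 860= -3178.71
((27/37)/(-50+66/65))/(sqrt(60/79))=-0.02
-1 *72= -72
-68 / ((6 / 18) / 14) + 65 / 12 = -34207 / 12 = -2850.58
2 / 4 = 1 / 2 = 0.50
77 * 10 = 770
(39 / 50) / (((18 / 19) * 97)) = 247 / 29100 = 0.01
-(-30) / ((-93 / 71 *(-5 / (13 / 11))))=1846 / 341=5.41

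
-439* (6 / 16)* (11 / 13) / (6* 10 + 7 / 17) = -246279 / 106808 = -2.31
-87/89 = -0.98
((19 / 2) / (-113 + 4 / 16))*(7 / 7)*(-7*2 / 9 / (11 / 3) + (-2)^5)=40660 / 14883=2.73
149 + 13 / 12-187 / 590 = 530173 / 3540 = 149.77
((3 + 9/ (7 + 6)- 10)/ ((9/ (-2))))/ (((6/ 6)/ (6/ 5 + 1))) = 1804/ 585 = 3.08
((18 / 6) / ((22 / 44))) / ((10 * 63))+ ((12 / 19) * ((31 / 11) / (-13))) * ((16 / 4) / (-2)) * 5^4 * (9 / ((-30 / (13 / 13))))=-14644783 / 285285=-51.33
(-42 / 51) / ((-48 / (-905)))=-6335 / 408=-15.53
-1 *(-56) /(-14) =-4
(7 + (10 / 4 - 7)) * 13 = 65 / 2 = 32.50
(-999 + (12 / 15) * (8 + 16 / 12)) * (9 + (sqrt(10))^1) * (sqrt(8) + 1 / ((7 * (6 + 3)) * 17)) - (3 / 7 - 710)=-14873 * (1 + 2142 * sqrt(2)) * (sqrt(10) + 9) / 16065 + 4967 / 7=-33410.55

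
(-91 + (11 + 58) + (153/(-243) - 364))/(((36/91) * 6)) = -949949/5832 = -162.89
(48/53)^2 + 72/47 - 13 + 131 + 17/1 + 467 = 79788382/132023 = 604.35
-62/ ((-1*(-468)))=-31/ 234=-0.13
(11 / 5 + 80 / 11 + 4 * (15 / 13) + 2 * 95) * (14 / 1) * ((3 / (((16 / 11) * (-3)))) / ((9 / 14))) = -2383409 / 780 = -3055.65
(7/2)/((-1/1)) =-7/2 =-3.50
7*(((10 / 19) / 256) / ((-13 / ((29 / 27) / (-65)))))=203 / 11097216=0.00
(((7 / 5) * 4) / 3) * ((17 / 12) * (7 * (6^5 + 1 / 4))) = 5182093 / 36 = 143947.03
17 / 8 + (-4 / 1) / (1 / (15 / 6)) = -63 / 8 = -7.88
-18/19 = -0.95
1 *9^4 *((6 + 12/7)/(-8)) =-177147/28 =-6326.68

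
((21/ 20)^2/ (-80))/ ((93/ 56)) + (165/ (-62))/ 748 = -24993/ 2108000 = -0.01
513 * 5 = 2565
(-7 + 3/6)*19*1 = -247/2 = -123.50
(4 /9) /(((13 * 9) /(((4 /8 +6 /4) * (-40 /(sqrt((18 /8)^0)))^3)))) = -486.23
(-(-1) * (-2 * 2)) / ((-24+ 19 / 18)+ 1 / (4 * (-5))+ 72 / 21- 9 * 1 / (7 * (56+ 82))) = 115920 / 567289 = 0.20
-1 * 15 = -15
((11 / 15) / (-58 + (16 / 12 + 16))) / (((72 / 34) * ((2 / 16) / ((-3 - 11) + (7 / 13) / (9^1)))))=0.95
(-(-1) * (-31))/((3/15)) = -155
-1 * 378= -378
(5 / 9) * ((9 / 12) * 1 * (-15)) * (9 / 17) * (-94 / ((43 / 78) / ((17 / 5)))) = 82485 / 43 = 1918.26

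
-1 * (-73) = 73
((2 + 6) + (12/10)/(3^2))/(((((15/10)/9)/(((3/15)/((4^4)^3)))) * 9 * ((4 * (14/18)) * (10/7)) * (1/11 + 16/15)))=2013/160222412800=0.00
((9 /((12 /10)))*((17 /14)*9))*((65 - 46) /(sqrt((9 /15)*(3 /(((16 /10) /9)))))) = 4845*sqrt(2) /14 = 489.42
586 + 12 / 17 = 9974 / 17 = 586.71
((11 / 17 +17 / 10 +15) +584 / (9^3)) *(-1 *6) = -2249101 / 20655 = -108.89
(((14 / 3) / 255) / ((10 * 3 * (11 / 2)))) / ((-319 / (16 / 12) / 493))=-56 / 245025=-0.00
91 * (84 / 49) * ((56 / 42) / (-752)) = -13 / 47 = -0.28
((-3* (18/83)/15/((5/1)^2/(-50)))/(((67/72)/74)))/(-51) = -63936/472685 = -0.14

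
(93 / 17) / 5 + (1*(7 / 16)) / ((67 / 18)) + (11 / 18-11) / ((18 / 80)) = -165922957 / 3690360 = -44.96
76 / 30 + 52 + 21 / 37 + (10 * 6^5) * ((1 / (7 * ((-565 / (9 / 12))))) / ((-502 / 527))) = 7777354841 / 110190255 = 70.58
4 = 4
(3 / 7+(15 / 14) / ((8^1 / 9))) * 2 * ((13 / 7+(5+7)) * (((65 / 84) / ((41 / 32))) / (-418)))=-384605 / 5878334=-0.07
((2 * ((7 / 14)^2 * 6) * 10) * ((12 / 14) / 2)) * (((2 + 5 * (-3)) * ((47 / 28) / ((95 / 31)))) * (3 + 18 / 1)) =-511407 / 266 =-1922.58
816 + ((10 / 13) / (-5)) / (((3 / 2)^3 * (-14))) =2004920 / 2457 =816.00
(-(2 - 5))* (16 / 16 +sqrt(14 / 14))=6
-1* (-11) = 11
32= 32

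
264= 264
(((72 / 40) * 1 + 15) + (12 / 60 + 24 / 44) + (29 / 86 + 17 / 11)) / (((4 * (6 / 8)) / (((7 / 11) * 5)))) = 643265 / 31218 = 20.61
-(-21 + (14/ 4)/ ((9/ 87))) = -77/ 6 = -12.83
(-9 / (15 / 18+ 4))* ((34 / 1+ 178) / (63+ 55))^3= -64314864 / 5955991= -10.80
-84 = -84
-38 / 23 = -1.65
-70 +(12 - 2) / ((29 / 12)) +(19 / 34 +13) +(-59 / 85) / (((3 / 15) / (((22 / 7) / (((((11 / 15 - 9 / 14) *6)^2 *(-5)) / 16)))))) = 66.14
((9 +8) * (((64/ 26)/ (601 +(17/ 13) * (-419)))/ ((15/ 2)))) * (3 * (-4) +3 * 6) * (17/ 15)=18496/ 25875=0.71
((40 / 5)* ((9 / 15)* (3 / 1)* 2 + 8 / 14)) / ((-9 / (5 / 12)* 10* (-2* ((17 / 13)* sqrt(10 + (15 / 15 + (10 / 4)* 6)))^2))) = 949 / 546210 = 0.00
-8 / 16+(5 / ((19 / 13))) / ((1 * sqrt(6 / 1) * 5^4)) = -1 / 2+13 * sqrt(6) / 14250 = -0.50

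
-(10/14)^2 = -25/49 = -0.51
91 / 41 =2.22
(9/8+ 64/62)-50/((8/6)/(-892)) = 8296135/248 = 33452.16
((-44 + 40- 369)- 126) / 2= -499 / 2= -249.50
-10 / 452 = -5 / 226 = -0.02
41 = 41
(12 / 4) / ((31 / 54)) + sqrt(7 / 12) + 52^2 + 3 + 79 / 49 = sqrt(21) / 6 + 4122320 / 1519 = 2714.60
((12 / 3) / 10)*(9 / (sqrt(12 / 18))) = 9*sqrt(6) / 5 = 4.41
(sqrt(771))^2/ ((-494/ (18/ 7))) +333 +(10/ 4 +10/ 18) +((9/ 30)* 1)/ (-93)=800863192/ 2411955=332.04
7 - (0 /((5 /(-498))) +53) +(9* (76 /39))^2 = 44210 /169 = 261.60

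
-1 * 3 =-3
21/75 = 7/25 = 0.28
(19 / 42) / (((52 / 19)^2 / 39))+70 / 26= 14699 / 2912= 5.05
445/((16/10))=2225/8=278.12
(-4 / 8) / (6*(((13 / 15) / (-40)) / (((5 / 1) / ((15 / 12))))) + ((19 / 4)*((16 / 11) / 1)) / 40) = -2200 / 617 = -3.57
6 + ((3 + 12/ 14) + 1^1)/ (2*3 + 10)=353/ 56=6.30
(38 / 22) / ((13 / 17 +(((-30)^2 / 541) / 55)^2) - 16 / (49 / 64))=-50954884057 / 593907929971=-0.09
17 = 17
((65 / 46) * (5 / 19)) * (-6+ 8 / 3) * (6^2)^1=-19500 / 437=-44.62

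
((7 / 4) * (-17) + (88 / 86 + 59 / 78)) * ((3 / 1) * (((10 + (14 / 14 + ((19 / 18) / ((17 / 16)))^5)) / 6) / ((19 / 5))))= -49542347080278125 / 1124812680482088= -44.04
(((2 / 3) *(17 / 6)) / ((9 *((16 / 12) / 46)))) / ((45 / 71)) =11.42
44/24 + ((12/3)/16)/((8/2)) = 91/48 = 1.90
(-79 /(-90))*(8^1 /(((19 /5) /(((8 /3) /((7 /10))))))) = 25280 /3591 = 7.04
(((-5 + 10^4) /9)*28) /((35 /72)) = 63968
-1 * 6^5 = -7776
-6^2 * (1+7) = -288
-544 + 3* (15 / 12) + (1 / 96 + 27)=-49271 / 96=-513.24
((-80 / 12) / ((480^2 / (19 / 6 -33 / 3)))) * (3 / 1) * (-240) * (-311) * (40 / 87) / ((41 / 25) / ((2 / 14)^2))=0.29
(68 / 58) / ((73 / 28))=952 / 2117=0.45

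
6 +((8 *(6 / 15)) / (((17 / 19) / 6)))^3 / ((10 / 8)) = 24292040646 / 3070625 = 7911.11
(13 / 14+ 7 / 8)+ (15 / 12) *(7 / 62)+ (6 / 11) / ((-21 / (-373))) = 27768 / 2387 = 11.63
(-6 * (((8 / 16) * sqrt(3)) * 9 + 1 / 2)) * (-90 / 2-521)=1698 + 15282 * sqrt(3)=28167.20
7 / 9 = 0.78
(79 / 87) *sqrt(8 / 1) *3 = 158 *sqrt(2) / 29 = 7.71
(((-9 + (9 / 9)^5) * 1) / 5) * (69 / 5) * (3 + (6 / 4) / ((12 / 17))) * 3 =-8487 / 25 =-339.48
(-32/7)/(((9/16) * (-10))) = 256/315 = 0.81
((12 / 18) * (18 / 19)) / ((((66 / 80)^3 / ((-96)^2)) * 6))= 131072000 / 75867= 1727.65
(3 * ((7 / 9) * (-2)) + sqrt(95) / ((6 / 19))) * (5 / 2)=-35 / 3 + 95 * sqrt(95) / 12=65.50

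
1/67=0.01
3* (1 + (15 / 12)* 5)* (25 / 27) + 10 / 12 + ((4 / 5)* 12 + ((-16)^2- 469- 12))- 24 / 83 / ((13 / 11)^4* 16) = -82966546381 / 426701340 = -194.44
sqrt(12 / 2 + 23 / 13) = sqrt(1313) / 13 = 2.79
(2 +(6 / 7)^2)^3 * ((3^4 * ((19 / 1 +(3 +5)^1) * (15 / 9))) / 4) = 2192562270 / 117649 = 18636.47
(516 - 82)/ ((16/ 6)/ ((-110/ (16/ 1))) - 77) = -71610/ 12769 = -5.61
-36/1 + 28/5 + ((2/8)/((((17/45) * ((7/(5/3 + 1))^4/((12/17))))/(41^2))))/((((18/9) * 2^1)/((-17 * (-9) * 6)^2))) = 41828294248/12005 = 3484239.42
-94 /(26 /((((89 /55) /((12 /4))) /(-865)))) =0.00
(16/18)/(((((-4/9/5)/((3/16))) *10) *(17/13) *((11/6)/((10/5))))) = -117/748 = -0.16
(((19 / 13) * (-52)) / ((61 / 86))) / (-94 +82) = 1634 / 183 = 8.93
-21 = -21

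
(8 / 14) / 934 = 2 / 3269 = 0.00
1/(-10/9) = -9/10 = -0.90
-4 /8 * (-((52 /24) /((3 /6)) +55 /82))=1231 /492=2.50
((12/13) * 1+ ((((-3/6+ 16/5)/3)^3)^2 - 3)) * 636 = -3194511453/3250000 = -982.93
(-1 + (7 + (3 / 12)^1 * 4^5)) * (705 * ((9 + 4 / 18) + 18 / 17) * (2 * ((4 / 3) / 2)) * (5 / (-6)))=-968496100 / 459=-2110013.29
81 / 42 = 27 / 14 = 1.93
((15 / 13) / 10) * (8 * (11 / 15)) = 44 / 65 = 0.68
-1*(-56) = 56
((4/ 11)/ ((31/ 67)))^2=71824/ 116281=0.62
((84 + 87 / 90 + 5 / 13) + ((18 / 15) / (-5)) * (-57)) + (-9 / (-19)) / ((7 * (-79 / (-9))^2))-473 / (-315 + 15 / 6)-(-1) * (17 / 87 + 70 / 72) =716156270598361 / 7040924572500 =101.71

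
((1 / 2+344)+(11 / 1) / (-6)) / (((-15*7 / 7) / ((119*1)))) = -122332 / 45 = -2718.49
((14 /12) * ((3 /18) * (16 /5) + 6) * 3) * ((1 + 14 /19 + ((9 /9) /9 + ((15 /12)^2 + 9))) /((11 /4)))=2329313 /22572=103.19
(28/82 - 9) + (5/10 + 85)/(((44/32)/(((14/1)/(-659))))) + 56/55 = -13316991/1486045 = -8.96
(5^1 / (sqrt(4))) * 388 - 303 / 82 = 79237 / 82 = 966.30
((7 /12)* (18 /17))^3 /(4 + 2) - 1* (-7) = 553343 /78608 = 7.04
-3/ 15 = -1/ 5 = -0.20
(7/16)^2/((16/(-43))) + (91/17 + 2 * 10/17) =418837/69632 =6.02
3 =3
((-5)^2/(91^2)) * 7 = 25/1183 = 0.02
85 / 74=1.15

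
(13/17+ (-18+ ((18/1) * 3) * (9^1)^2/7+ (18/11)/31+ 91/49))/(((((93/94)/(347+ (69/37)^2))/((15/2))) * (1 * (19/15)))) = 1278499.60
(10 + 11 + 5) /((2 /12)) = 156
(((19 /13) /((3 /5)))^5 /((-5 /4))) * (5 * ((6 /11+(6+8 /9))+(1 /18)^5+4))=-141462437548515625 /36064083688776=-3922.53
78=78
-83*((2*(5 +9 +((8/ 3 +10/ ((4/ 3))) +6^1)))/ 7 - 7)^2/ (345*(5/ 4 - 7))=383792/ 3499335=0.11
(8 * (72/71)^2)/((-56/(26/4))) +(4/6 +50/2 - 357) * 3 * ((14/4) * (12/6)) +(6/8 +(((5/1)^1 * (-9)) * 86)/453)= -148484723677/21313348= -6966.75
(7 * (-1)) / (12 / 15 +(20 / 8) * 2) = -35 / 29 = -1.21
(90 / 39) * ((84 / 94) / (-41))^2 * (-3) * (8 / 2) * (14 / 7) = -1270080 / 48273277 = -0.03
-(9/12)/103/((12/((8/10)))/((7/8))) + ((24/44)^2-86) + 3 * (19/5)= -29633187/398816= -74.30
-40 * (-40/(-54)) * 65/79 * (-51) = 884000/711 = 1243.32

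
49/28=7/4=1.75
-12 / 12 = -1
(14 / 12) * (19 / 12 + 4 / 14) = 157 / 72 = 2.18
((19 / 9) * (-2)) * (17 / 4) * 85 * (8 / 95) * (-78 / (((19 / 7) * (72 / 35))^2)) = 225513925 / 701784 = 321.34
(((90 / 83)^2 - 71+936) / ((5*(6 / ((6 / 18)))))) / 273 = 1193417 / 33852546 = 0.04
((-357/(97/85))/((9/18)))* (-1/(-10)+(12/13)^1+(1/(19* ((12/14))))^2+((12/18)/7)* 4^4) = -43419618077/2731326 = -15896.90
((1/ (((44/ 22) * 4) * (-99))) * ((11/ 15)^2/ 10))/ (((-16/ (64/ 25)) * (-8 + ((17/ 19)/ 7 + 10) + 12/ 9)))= 0.00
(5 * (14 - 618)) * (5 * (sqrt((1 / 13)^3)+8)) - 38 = -120838 - 15100 * sqrt(13) / 169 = -121160.15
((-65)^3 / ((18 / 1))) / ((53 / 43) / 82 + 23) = -484163875 / 730359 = -662.91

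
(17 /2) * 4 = 34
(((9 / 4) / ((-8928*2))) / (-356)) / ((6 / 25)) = 25 / 16951296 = 0.00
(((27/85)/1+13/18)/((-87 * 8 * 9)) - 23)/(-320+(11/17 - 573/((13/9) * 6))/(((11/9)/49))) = 31521740393/4035692027160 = 0.01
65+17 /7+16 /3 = 1528 /21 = 72.76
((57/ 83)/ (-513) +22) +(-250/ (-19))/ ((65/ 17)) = 25.44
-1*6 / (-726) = 1 / 121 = 0.01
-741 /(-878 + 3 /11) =8151 /9655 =0.84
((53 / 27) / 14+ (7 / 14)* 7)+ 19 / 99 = 7967 / 2079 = 3.83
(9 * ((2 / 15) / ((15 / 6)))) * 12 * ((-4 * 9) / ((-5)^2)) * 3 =-15552 / 625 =-24.88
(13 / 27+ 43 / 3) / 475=16 / 513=0.03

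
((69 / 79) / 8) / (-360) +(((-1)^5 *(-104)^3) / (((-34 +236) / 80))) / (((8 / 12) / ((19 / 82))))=48626520787957 / 314053440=154835.18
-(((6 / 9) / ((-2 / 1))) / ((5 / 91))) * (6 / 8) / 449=91 / 8980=0.01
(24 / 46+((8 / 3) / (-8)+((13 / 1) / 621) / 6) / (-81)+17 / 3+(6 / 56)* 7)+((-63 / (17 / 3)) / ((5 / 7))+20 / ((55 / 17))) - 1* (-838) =471570798689 / 564377220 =835.56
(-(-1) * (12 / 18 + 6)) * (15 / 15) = 20 / 3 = 6.67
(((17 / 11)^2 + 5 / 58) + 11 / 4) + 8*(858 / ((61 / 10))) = 967904353 / 856196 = 1130.47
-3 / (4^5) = -3 / 1024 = -0.00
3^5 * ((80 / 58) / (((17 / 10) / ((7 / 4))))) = 170100 / 493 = 345.03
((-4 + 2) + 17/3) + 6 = 29/3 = 9.67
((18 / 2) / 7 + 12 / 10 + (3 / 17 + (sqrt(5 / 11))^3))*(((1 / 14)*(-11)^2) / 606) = 5*sqrt(55) / 8484 + 15972 / 420665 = 0.04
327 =327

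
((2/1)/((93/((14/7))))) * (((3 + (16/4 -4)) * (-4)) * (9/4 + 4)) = -100/31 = -3.23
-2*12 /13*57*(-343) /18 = 26068 /13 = 2005.23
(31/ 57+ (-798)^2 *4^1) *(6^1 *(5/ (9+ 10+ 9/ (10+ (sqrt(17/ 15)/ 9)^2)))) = 8832715351405/ 2300026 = 3840267.61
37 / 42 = 0.88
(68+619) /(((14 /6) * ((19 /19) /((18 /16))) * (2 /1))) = 18549 /112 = 165.62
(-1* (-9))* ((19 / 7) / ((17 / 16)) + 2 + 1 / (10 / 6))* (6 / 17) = 165618 / 10115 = 16.37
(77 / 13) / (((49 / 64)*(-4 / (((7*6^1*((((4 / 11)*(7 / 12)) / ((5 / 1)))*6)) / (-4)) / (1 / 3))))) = 1008 / 65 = 15.51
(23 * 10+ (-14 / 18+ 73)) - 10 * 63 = -2950 / 9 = -327.78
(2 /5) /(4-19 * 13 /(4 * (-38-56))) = 752 /8755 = 0.09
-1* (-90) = 90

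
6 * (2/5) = 12/5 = 2.40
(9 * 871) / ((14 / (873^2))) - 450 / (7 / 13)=853473933 / 2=426736966.50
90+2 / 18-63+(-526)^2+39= 2490679 / 9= 276742.11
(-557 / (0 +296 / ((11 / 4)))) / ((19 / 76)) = -6127 / 296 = -20.70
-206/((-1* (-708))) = -103/354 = -0.29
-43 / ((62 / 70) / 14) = -21070 / 31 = -679.68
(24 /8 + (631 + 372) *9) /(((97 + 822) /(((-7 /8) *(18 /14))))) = -40635 /3676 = -11.05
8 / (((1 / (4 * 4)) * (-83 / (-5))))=640 / 83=7.71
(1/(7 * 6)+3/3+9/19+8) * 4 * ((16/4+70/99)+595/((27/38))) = 344648824/10773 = 31991.91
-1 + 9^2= 80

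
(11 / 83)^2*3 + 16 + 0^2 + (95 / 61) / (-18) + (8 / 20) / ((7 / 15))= 890775229 / 52948854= 16.82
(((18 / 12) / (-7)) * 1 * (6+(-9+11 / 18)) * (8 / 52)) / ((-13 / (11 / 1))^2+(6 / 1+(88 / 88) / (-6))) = 5203 / 477659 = 0.01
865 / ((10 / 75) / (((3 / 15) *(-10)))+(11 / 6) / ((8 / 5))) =207600 / 259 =801.54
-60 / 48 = -5 / 4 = -1.25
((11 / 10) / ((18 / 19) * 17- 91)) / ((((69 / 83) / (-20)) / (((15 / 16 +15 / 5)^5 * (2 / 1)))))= 5738598903807 / 8579710976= 668.86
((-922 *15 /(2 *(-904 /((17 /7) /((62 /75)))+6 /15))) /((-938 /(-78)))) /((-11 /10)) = -1719241875 /1010715167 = -1.70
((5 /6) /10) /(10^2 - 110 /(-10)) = 1 /1332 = 0.00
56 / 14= 4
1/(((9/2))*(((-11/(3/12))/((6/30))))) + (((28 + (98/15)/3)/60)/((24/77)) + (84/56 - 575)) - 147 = -256211447/356400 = -718.89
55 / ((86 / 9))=495 / 86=5.76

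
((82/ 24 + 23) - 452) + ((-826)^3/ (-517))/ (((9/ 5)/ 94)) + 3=22542231697/ 396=56924827.52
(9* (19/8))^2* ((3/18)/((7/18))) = 87723/448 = 195.81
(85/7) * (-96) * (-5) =40800/7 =5828.57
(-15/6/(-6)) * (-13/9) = -65/108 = -0.60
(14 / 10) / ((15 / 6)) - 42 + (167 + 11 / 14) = 44221 / 350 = 126.35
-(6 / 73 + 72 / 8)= -663 / 73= -9.08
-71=-71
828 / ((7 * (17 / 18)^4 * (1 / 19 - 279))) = -412870608 / 774657275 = -0.53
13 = 13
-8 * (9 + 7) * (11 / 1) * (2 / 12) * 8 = -5632 / 3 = -1877.33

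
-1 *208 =-208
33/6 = 11/2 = 5.50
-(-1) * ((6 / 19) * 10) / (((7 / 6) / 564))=203040 / 133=1526.62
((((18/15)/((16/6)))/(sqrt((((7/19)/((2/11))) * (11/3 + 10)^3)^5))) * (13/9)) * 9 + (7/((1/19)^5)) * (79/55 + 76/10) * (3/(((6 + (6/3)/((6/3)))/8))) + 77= 92372319 * sqrt(359898)/18226909348131487465 + 29534913107/55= 536998420.13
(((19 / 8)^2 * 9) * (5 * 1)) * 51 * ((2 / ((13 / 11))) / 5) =1822689 / 416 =4381.46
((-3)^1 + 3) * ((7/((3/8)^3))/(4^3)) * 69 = 0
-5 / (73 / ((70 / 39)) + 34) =-350 / 5227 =-0.07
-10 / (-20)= 1 / 2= 0.50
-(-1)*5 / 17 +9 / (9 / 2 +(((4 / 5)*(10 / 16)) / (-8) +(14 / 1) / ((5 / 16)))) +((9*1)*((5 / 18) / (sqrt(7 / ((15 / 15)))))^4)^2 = 0.48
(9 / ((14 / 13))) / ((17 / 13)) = 6.39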